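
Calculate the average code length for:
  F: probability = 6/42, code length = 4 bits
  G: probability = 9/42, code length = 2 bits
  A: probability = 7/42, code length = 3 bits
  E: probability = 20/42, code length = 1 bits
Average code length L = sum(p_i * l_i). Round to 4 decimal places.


Weighted contributions p_i * l_i:
  F: (6/42) * 4 = 24/42
  G: (9/42) * 2 = 18/42
  A: (7/42) * 3 = 21/42
  E: (20/42) * 1 = 20/42
Sum = (24 + 18 + 21 + 20)/42 = 83/42

L = 83/42 = 1.9762 bits/symbol


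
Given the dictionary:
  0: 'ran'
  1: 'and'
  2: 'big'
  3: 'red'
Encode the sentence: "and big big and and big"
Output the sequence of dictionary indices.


Look up each word in the dictionary:
  'and' -> 1
  'big' -> 2
  'big' -> 2
  'and' -> 1
  'and' -> 1
  'big' -> 2

Encoded: [1, 2, 2, 1, 1, 2]


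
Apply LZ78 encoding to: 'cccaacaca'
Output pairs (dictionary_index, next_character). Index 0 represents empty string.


LZ78 encoding steps:
Dictionary: {0: ''}
Step 1: w='' (idx 0), next='c' -> output (0, 'c'), add 'c' as idx 1
Step 2: w='c' (idx 1), next='c' -> output (1, 'c'), add 'cc' as idx 2
Step 3: w='' (idx 0), next='a' -> output (0, 'a'), add 'a' as idx 3
Step 4: w='a' (idx 3), next='c' -> output (3, 'c'), add 'ac' as idx 4
Step 5: w='ac' (idx 4), next='a' -> output (4, 'a'), add 'aca' as idx 5


Encoded: [(0, 'c'), (1, 'c'), (0, 'a'), (3, 'c'), (4, 'a')]


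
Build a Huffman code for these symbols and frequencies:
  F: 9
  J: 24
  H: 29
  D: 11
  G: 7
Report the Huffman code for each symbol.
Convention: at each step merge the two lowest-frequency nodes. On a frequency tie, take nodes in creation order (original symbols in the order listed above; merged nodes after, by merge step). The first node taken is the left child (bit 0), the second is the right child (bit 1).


Huffman tree construction:
Step 1: Merge G(7) + F(9) = 16
Step 2: Merge D(11) + (G+F)(16) = 27
Step 3: Merge J(24) + (D+(G+F))(27) = 51
Step 4: Merge H(29) + (J+(D+(G+F)))(51) = 80
Read each symbol's code off the tree from the root (left child = 0, right child = 1).

Codes:
  F: 1111 (length 4)
  J: 10 (length 2)
  H: 0 (length 1)
  D: 110 (length 3)
  G: 1110 (length 4)
Average code length: 174/80 = 2.1750 bits/symbol


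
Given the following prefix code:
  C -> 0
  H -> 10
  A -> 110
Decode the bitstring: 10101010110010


Decoding step by step:
Bits 10 -> H
Bits 10 -> H
Bits 10 -> H
Bits 10 -> H
Bits 110 -> A
Bits 0 -> C
Bits 10 -> H


Decoded message: HHHHACH


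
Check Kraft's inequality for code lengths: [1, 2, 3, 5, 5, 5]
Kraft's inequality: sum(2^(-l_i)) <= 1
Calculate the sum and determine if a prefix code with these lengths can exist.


Sum = 2^(-1) + 2^(-2) + 2^(-3) + 2^(-5) + 2^(-5) + 2^(-5)
    = 0.5 + 0.25 + 0.125 + 0.03125 + 0.03125 + 0.03125
    = 31/32 = 0.96875
Since 0.96875 <= 1, Kraft's inequality IS satisfied.
A prefix code with these lengths CAN exist.

Kraft sum = 0.96875. Satisfied.


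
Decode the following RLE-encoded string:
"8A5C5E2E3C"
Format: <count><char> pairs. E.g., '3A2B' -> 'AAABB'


Expanding each <count><char> pair:
  8A -> 'AAAAAAAA'
  5C -> 'CCCCC'
  5E -> 'EEEEE'
  2E -> 'EE'
  3C -> 'CCC'

Decoded = AAAAAAAACCCCCEEEEEEECCC


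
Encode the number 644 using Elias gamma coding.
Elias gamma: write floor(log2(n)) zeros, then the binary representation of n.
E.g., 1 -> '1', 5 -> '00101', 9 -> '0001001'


num_bits = floor(log2(644)) + 1 = 10
leading_zeros = num_bits - 1 = 9
binary(644) = 1010000100

Elias gamma(644) = '000000000' + '1010000100' = 0000000001010000100 (19 bits)


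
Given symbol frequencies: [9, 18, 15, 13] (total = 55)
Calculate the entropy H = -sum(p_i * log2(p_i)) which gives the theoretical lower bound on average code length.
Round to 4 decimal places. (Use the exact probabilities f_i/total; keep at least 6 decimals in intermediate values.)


Per-symbol terms -p_i * log2(p_i) with p_i = f_i/55:
  p = 9/55 = 0.163636: log2(p) = -2.611435, -p*log2(p) = 0.427326
  p = 18/55 = 0.327273: log2(p) = -1.611435, -p*log2(p) = 0.527379
  p = 15/55 = 0.272727: log2(p) = -1.874469, -p*log2(p) = 0.511219
  p = 13/55 = 0.236364: log2(p) = -2.080920, -p*log2(p) = 0.491854
H = 0.427326 + 0.527379 + 0.511219 + 0.491854 = 1.957778

H = 1.9578 bits/symbol


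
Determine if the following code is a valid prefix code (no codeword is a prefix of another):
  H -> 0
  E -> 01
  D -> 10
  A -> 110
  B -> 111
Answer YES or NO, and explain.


Checking each pair (does one codeword prefix another?):
  H='0' vs E='01': prefix -- VIOLATION

NO -- this is NOT a valid prefix code. H (0) is a prefix of E (01).


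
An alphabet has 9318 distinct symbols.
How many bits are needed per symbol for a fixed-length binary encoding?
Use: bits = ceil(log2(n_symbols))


log2(9318) = 13.1858
Bracket: 2^13 = 8192 < 9318 <= 2^14 = 16384
So ceil(log2(9318)) = 14

bits = ceil(log2(9318)) = ceil(13.1858) = 14 bits


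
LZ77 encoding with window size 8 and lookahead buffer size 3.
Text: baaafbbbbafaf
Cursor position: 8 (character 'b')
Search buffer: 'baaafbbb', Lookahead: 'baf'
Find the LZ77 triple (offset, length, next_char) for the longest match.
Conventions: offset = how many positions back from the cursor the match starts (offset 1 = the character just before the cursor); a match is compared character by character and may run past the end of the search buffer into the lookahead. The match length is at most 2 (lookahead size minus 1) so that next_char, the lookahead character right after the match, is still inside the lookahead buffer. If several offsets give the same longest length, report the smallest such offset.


Try each offset into the search buffer:
  offset=1 (pos 7, char 'b'): match length 1
  offset=2 (pos 6, char 'b'): match length 1
  offset=3 (pos 5, char 'b'): match length 1
  offset=4 (pos 4, char 'f'): match length 0
  offset=5 (pos 3, char 'a'): match length 0
  offset=6 (pos 2, char 'a'): match length 0
  offset=7 (pos 1, char 'a'): match length 0
  offset=8 (pos 0, char 'b'): match length 2
Longest match has length 2 at offset 8.
next_char = character at position 8 + 2 = 10 -> 'f'

Best match: offset=8, length=2 (matching 'ba' starting at position 0)
LZ77 triple: (8, 2, 'f')


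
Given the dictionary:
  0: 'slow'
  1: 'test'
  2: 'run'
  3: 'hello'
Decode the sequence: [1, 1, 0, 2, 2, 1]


Look up each index in the dictionary:
  1 -> 'test'
  1 -> 'test'
  0 -> 'slow'
  2 -> 'run'
  2 -> 'run'
  1 -> 'test'

Decoded: "test test slow run run test"


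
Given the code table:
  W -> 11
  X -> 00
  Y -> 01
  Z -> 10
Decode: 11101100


Decoding:
11 -> W
10 -> Z
11 -> W
00 -> X


Result: WZWX


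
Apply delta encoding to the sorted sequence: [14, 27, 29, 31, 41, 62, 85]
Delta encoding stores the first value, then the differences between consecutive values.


First value: 14
Deltas:
  27 - 14 = 13
  29 - 27 = 2
  31 - 29 = 2
  41 - 31 = 10
  62 - 41 = 21
  85 - 62 = 23


Delta encoded: [14, 13, 2, 2, 10, 21, 23]


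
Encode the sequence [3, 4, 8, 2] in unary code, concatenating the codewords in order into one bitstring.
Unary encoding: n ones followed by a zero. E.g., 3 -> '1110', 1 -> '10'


Encode each number as n ones followed by a terminating 0:
  3 -> 1110 (4 bits)
  4 -> 11110 (5 bits)
  8 -> 111111110 (9 bits)
  2 -> 110 (3 bits)
Total length = 4 + 5 + 9 + 3 = 21 bits.

Unary([3, 4, 8, 2]) = 111011110111111110110 (21 bits)


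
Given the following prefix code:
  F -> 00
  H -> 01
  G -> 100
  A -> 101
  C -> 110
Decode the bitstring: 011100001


Decoding step by step:
Bits 01 -> H
Bits 110 -> C
Bits 00 -> F
Bits 01 -> H


Decoded message: HCFH


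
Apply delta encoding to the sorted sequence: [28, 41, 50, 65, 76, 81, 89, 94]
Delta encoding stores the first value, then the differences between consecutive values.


First value: 28
Deltas:
  41 - 28 = 13
  50 - 41 = 9
  65 - 50 = 15
  76 - 65 = 11
  81 - 76 = 5
  89 - 81 = 8
  94 - 89 = 5


Delta encoded: [28, 13, 9, 15, 11, 5, 8, 5]


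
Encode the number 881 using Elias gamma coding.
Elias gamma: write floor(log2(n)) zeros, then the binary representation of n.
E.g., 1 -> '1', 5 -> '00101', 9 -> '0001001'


num_bits = floor(log2(881)) + 1 = 10
leading_zeros = num_bits - 1 = 9
binary(881) = 1101110001

Elias gamma(881) = '000000000' + '1101110001' = 0000000001101110001 (19 bits)


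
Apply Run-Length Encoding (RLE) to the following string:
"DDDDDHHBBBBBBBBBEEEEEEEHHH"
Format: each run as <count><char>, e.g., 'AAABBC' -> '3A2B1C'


Scanning runs left to right:
  i=0: run of 'D' x 5 -> '5D'
  i=5: run of 'H' x 2 -> '2H'
  i=7: run of 'B' x 9 -> '9B'
  i=16: run of 'E' x 7 -> '7E'
  i=23: run of 'H' x 3 -> '3H'

RLE = 5D2H9B7E3H


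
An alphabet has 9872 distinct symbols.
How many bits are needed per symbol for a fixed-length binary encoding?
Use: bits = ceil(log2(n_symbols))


log2(9872) = 13.2691
Bracket: 2^13 = 8192 < 9872 <= 2^14 = 16384
So ceil(log2(9872)) = 14

bits = ceil(log2(9872)) = ceil(13.2691) = 14 bits


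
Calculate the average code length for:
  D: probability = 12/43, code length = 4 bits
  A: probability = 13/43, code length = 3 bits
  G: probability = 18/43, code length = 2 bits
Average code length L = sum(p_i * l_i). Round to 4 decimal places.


Weighted contributions p_i * l_i:
  D: (12/43) * 4 = 48/43
  A: (13/43) * 3 = 39/43
  G: (18/43) * 2 = 36/43
Sum = (48 + 39 + 36)/43 = 123/43

L = 123/43 = 2.8605 bits/symbol


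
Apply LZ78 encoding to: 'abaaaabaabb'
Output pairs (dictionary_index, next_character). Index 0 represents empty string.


LZ78 encoding steps:
Dictionary: {0: ''}
Step 1: w='' (idx 0), next='a' -> output (0, 'a'), add 'a' as idx 1
Step 2: w='' (idx 0), next='b' -> output (0, 'b'), add 'b' as idx 2
Step 3: w='a' (idx 1), next='a' -> output (1, 'a'), add 'aa' as idx 3
Step 4: w='aa' (idx 3), next='b' -> output (3, 'b'), add 'aab' as idx 4
Step 5: w='aab' (idx 4), next='b' -> output (4, 'b'), add 'aabb' as idx 5


Encoded: [(0, 'a'), (0, 'b'), (1, 'a'), (3, 'b'), (4, 'b')]


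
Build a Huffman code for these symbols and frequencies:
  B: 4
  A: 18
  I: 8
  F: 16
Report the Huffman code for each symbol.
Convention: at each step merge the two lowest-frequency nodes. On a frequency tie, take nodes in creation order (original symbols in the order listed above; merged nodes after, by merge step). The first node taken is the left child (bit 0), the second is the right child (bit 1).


Huffman tree construction:
Step 1: Merge B(4) + I(8) = 12
Step 2: Merge (B+I)(12) + F(16) = 28
Step 3: Merge A(18) + ((B+I)+F)(28) = 46
Read each symbol's code off the tree from the root (left child = 0, right child = 1).

Codes:
  B: 100 (length 3)
  A: 0 (length 1)
  I: 101 (length 3)
  F: 11 (length 2)
Average code length: 86/46 = 1.8696 bits/symbol


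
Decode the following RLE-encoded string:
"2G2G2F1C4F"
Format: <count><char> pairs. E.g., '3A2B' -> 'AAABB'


Expanding each <count><char> pair:
  2G -> 'GG'
  2G -> 'GG'
  2F -> 'FF'
  1C -> 'C'
  4F -> 'FFFF'

Decoded = GGGGFFCFFFF


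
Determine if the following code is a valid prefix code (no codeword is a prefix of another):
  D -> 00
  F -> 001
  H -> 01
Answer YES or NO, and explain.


Checking each pair (does one codeword prefix another?):
  D='00' vs F='001': prefix -- VIOLATION

NO -- this is NOT a valid prefix code. D (00) is a prefix of F (001).


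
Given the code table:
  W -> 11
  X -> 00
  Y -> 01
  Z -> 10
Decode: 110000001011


Decoding:
11 -> W
00 -> X
00 -> X
00 -> X
10 -> Z
11 -> W


Result: WXXXZW


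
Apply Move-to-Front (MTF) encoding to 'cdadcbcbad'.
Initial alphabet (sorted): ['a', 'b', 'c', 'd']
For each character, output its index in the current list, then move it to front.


MTF encoding:
'c': index 2 in ['a', 'b', 'c', 'd'] -> ['c', 'a', 'b', 'd']
'd': index 3 in ['c', 'a', 'b', 'd'] -> ['d', 'c', 'a', 'b']
'a': index 2 in ['d', 'c', 'a', 'b'] -> ['a', 'd', 'c', 'b']
'd': index 1 in ['a', 'd', 'c', 'b'] -> ['d', 'a', 'c', 'b']
'c': index 2 in ['d', 'a', 'c', 'b'] -> ['c', 'd', 'a', 'b']
'b': index 3 in ['c', 'd', 'a', 'b'] -> ['b', 'c', 'd', 'a']
'c': index 1 in ['b', 'c', 'd', 'a'] -> ['c', 'b', 'd', 'a']
'b': index 1 in ['c', 'b', 'd', 'a'] -> ['b', 'c', 'd', 'a']
'a': index 3 in ['b', 'c', 'd', 'a'] -> ['a', 'b', 'c', 'd']
'd': index 3 in ['a', 'b', 'c', 'd'] -> ['d', 'a', 'b', 'c']


Output: [2, 3, 2, 1, 2, 3, 1, 1, 3, 3]


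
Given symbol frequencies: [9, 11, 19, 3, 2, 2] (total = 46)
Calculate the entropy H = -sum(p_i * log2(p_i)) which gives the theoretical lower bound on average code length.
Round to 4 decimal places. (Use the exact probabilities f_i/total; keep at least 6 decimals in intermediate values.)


Per-symbol terms -p_i * log2(p_i) with p_i = f_i/46:
  p = 9/46 = 0.195652: log2(p) = -2.353637, -p*log2(p) = 0.460494
  p = 11/46 = 0.239130: log2(p) = -2.064130, -p*log2(p) = 0.493596
  p = 19/46 = 0.413043: log2(p) = -1.275634, -p*log2(p) = 0.526892
  p = 3/46 = 0.065217: log2(p) = -3.938599, -p*log2(p) = 0.256865
  p = 2/46 = 0.043478: log2(p) = -4.523562, -p*log2(p) = 0.196677
  p = 2/46 = 0.043478: log2(p) = -4.523562, -p*log2(p) = 0.196677
H = 0.460494 + 0.493596 + 0.526892 + 0.256865 + 0.196677 + 0.196677 = 2.131201

H = 2.1312 bits/symbol


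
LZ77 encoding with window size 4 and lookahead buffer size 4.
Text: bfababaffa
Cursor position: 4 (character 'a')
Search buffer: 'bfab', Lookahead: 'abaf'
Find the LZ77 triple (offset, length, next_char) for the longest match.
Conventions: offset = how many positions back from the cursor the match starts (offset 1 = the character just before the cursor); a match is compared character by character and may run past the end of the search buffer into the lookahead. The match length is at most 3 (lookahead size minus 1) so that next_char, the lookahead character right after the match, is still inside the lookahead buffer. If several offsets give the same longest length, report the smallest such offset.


Try each offset into the search buffer:
  offset=1 (pos 3, char 'b'): match length 0
  offset=2 (pos 2, char 'a'): match length 3
  offset=3 (pos 1, char 'f'): match length 0
  offset=4 (pos 0, char 'b'): match length 0
Longest match has length 3 at offset 2.
next_char = character at position 4 + 3 = 7 -> 'f'

Best match: offset=2, length=3 (matching 'aba' starting at position 2)
LZ77 triple: (2, 3, 'f')


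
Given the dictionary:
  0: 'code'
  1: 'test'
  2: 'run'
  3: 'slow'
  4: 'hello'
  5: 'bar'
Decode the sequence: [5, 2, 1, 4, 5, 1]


Look up each index in the dictionary:
  5 -> 'bar'
  2 -> 'run'
  1 -> 'test'
  4 -> 'hello'
  5 -> 'bar'
  1 -> 'test'

Decoded: "bar run test hello bar test"


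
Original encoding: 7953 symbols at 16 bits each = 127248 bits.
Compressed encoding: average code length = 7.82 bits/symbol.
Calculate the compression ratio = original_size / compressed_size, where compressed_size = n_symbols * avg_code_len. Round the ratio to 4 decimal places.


original_size = n_symbols * orig_bits = 7953 * 16 = 127248 bits
compressed_size = n_symbols * avg_code_len = 7953 * 7.82 = 62192.46 bits
ratio = original_size / compressed_size = 127248 / 62192.46 = 2.046

Compression ratio = 2.046


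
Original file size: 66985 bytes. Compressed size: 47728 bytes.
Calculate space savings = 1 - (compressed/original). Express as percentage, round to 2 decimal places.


ratio = compressed/original = 47728/66985 = 0.712518
savings = 1 - ratio = 1 - 0.712518 = 0.287482
as a percentage: 0.287482 * 100 = 28.75%

Space savings = 1 - 47728/66985 = 28.75%


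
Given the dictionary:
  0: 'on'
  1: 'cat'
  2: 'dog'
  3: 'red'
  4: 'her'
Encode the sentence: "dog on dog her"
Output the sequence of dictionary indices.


Look up each word in the dictionary:
  'dog' -> 2
  'on' -> 0
  'dog' -> 2
  'her' -> 4

Encoded: [2, 0, 2, 4]


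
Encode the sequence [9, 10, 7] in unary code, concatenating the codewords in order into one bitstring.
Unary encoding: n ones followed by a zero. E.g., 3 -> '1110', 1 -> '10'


Encode each number as n ones followed by a terminating 0:
  9 -> 1111111110 (10 bits)
  10 -> 11111111110 (11 bits)
  7 -> 11111110 (8 bits)
Total length = 10 + 11 + 8 = 29 bits.

Unary([9, 10, 7]) = 11111111101111111111011111110 (29 bits)


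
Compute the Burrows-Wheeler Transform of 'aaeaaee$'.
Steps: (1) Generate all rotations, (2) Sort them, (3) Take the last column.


Rotations (sorted):
  0: $aaeaaee -> last char: e
  1: aaeaaee$ -> last char: $
  2: aaee$aae -> last char: e
  3: aeaaee$a -> last char: a
  4: aee$aaea -> last char: a
  5: e$aaeaae -> last char: e
  6: eaaee$aa -> last char: a
  7: ee$aaeaa -> last char: a


BWT = e$eaaeaa


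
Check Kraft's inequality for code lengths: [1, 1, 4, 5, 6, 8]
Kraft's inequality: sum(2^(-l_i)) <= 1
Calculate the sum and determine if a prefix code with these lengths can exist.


Sum = 2^(-1) + 2^(-1) + 2^(-4) + 2^(-5) + 2^(-6) + 2^(-8)
    = 0.5 + 0.5 + 0.0625 + 0.03125 + 0.015625 + 0.00390625
    = 285/256 = 1.11328125
Since 1.11328125 > 1, Kraft's inequality is NOT satisfied.
A prefix code with these lengths CANNOT exist.

Kraft sum = 1.11328125. Not satisfied.


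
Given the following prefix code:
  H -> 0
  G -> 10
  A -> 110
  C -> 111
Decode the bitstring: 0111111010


Decoding step by step:
Bits 0 -> H
Bits 111 -> C
Bits 111 -> C
Bits 0 -> H
Bits 10 -> G


Decoded message: HCCHG


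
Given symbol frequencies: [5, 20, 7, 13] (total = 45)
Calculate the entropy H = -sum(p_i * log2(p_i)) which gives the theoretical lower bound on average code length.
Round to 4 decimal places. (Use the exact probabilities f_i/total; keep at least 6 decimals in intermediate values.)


Per-symbol terms -p_i * log2(p_i) with p_i = f_i/45:
  p = 5/45 = 0.111111: log2(p) = -3.169925, -p*log2(p) = 0.352214
  p = 20/45 = 0.444444: log2(p) = -1.169925, -p*log2(p) = 0.519967
  p = 7/45 = 0.155556: log2(p) = -2.684498, -p*log2(p) = 0.417589
  p = 13/45 = 0.288889: log2(p) = -1.791413, -p*log2(p) = 0.517519
H = 0.352214 + 0.519967 + 0.417589 + 0.517519 = 1.807289

H = 1.8073 bits/symbol


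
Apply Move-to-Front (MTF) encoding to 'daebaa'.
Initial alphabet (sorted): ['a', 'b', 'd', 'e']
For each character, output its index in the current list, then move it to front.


MTF encoding:
'd': index 2 in ['a', 'b', 'd', 'e'] -> ['d', 'a', 'b', 'e']
'a': index 1 in ['d', 'a', 'b', 'e'] -> ['a', 'd', 'b', 'e']
'e': index 3 in ['a', 'd', 'b', 'e'] -> ['e', 'a', 'd', 'b']
'b': index 3 in ['e', 'a', 'd', 'b'] -> ['b', 'e', 'a', 'd']
'a': index 2 in ['b', 'e', 'a', 'd'] -> ['a', 'b', 'e', 'd']
'a': index 0 in ['a', 'b', 'e', 'd'] -> ['a', 'b', 'e', 'd']


Output: [2, 1, 3, 3, 2, 0]


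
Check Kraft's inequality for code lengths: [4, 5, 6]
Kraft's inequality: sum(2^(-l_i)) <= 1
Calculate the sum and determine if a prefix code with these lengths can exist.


Sum = 2^(-4) + 2^(-5) + 2^(-6)
    = 0.0625 + 0.03125 + 0.015625
    = 7/64 = 0.109375
Since 0.109375 <= 1, Kraft's inequality IS satisfied.
A prefix code with these lengths CAN exist.

Kraft sum = 0.109375. Satisfied.


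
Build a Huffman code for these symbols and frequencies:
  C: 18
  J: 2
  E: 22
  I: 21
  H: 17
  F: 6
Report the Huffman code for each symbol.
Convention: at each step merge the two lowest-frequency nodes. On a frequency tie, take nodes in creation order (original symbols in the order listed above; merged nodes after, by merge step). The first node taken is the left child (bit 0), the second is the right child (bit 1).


Huffman tree construction:
Step 1: Merge J(2) + F(6) = 8
Step 2: Merge (J+F)(8) + H(17) = 25
Step 3: Merge C(18) + I(21) = 39
Step 4: Merge E(22) + ((J+F)+H)(25) = 47
Step 5: Merge (C+I)(39) + (E+((J+F)+H))(47) = 86
Read each symbol's code off the tree from the root (left child = 0, right child = 1).

Codes:
  C: 00 (length 2)
  J: 1100 (length 4)
  E: 10 (length 2)
  I: 01 (length 2)
  H: 111 (length 3)
  F: 1101 (length 4)
Average code length: 205/86 = 2.3837 bits/symbol


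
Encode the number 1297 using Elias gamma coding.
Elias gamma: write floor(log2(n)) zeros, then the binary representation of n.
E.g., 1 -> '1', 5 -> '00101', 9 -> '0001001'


num_bits = floor(log2(1297)) + 1 = 11
leading_zeros = num_bits - 1 = 10
binary(1297) = 10100010001

Elias gamma(1297) = '0000000000' + '10100010001' = 000000000010100010001 (21 bits)


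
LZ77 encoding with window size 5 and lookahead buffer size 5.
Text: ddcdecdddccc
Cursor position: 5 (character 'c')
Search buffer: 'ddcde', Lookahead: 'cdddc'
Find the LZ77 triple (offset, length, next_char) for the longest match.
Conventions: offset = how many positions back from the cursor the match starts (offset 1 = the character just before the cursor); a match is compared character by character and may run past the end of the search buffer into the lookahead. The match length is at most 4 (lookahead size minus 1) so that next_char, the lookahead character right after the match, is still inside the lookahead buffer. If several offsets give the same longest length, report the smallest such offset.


Try each offset into the search buffer:
  offset=1 (pos 4, char 'e'): match length 0
  offset=2 (pos 3, char 'd'): match length 0
  offset=3 (pos 2, char 'c'): match length 2
  offset=4 (pos 1, char 'd'): match length 0
  offset=5 (pos 0, char 'd'): match length 0
Longest match has length 2 at offset 3.
next_char = character at position 5 + 2 = 7 -> 'd'

Best match: offset=3, length=2 (matching 'cd' starting at position 2)
LZ77 triple: (3, 2, 'd')


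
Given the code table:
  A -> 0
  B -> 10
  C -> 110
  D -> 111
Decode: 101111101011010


Decoding:
10 -> B
111 -> D
110 -> C
10 -> B
110 -> C
10 -> B


Result: BDCBCB


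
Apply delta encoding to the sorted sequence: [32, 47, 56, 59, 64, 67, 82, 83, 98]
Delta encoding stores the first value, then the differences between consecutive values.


First value: 32
Deltas:
  47 - 32 = 15
  56 - 47 = 9
  59 - 56 = 3
  64 - 59 = 5
  67 - 64 = 3
  82 - 67 = 15
  83 - 82 = 1
  98 - 83 = 15


Delta encoded: [32, 15, 9, 3, 5, 3, 15, 1, 15]


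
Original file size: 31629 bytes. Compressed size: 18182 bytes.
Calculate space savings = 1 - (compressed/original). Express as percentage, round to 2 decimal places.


ratio = compressed/original = 18182/31629 = 0.574852
savings = 1 - ratio = 1 - 0.574852 = 0.425148
as a percentage: 0.425148 * 100 = 42.51%

Space savings = 1 - 18182/31629 = 42.51%


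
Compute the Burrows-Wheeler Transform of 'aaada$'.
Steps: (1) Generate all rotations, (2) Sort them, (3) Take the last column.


Rotations (sorted):
  0: $aaada -> last char: a
  1: a$aaad -> last char: d
  2: aaada$ -> last char: $
  3: aada$a -> last char: a
  4: ada$aa -> last char: a
  5: da$aaa -> last char: a


BWT = ad$aaa


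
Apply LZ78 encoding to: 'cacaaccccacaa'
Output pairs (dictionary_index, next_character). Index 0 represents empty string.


LZ78 encoding steps:
Dictionary: {0: ''}
Step 1: w='' (idx 0), next='c' -> output (0, 'c'), add 'c' as idx 1
Step 2: w='' (idx 0), next='a' -> output (0, 'a'), add 'a' as idx 2
Step 3: w='c' (idx 1), next='a' -> output (1, 'a'), add 'ca' as idx 3
Step 4: w='a' (idx 2), next='c' -> output (2, 'c'), add 'ac' as idx 4
Step 5: w='c' (idx 1), next='c' -> output (1, 'c'), add 'cc' as idx 5
Step 6: w='ca' (idx 3), next='c' -> output (3, 'c'), add 'cac' as idx 6
Step 7: w='a' (idx 2), next='a' -> output (2, 'a'), add 'aa' as idx 7


Encoded: [(0, 'c'), (0, 'a'), (1, 'a'), (2, 'c'), (1, 'c'), (3, 'c'), (2, 'a')]


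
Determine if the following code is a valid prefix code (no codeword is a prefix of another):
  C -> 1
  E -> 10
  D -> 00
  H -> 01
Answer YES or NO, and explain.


Checking each pair (does one codeword prefix another?):
  C='1' vs E='10': prefix -- VIOLATION

NO -- this is NOT a valid prefix code. C (1) is a prefix of E (10).


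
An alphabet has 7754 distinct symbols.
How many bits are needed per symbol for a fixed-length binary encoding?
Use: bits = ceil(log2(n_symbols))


log2(7754) = 12.9207
Bracket: 2^12 = 4096 < 7754 <= 2^13 = 8192
So ceil(log2(7754)) = 13

bits = ceil(log2(7754)) = ceil(12.9207) = 13 bits


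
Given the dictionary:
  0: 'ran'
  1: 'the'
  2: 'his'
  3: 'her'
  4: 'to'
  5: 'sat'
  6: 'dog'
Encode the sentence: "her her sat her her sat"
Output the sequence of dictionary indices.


Look up each word in the dictionary:
  'her' -> 3
  'her' -> 3
  'sat' -> 5
  'her' -> 3
  'her' -> 3
  'sat' -> 5

Encoded: [3, 3, 5, 3, 3, 5]


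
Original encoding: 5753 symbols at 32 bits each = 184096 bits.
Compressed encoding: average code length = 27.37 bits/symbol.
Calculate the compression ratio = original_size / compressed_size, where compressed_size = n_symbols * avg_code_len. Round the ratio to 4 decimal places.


original_size = n_symbols * orig_bits = 5753 * 32 = 184096 bits
compressed_size = n_symbols * avg_code_len = 5753 * 27.37 = 157459.61 bits
ratio = original_size / compressed_size = 184096 / 157459.61 = 1.1692

Compression ratio = 1.1692


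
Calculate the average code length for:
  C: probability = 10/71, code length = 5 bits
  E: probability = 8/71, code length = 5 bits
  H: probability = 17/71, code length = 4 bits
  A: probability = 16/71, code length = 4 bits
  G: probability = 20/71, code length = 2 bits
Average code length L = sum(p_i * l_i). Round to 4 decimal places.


Weighted contributions p_i * l_i:
  C: (10/71) * 5 = 50/71
  E: (8/71) * 5 = 40/71
  H: (17/71) * 4 = 68/71
  A: (16/71) * 4 = 64/71
  G: (20/71) * 2 = 40/71
Sum = (50 + 40 + 68 + 64 + 40)/71 = 262/71

L = 262/71 = 3.6901 bits/symbol


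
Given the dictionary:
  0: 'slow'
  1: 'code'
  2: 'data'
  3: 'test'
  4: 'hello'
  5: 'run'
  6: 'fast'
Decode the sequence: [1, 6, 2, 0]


Look up each index in the dictionary:
  1 -> 'code'
  6 -> 'fast'
  2 -> 'data'
  0 -> 'slow'

Decoded: "code fast data slow"


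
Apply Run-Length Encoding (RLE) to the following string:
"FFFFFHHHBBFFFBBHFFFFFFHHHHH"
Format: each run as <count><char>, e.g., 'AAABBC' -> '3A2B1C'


Scanning runs left to right:
  i=0: run of 'F' x 5 -> '5F'
  i=5: run of 'H' x 3 -> '3H'
  i=8: run of 'B' x 2 -> '2B'
  i=10: run of 'F' x 3 -> '3F'
  i=13: run of 'B' x 2 -> '2B'
  i=15: run of 'H' x 1 -> '1H'
  i=16: run of 'F' x 6 -> '6F'
  i=22: run of 'H' x 5 -> '5H'

RLE = 5F3H2B3F2B1H6F5H


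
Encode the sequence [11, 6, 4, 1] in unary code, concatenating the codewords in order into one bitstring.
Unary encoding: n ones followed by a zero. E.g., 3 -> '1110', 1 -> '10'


Encode each number as n ones followed by a terminating 0:
  11 -> 111111111110 (12 bits)
  6 -> 1111110 (7 bits)
  4 -> 11110 (5 bits)
  1 -> 10 (2 bits)
Total length = 12 + 7 + 5 + 2 = 26 bits.

Unary([11, 6, 4, 1]) = 11111111111011111101111010 (26 bits)


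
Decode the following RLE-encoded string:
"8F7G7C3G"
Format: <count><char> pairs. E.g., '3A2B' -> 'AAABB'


Expanding each <count><char> pair:
  8F -> 'FFFFFFFF'
  7G -> 'GGGGGGG'
  7C -> 'CCCCCCC'
  3G -> 'GGG'

Decoded = FFFFFFFFGGGGGGGCCCCCCCGGG


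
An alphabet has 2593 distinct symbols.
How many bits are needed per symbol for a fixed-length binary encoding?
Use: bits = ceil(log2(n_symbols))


log2(2593) = 11.3404
Bracket: 2^11 = 2048 < 2593 <= 2^12 = 4096
So ceil(log2(2593)) = 12

bits = ceil(log2(2593)) = ceil(11.3404) = 12 bits


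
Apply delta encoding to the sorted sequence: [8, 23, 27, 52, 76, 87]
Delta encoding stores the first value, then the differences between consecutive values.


First value: 8
Deltas:
  23 - 8 = 15
  27 - 23 = 4
  52 - 27 = 25
  76 - 52 = 24
  87 - 76 = 11


Delta encoded: [8, 15, 4, 25, 24, 11]


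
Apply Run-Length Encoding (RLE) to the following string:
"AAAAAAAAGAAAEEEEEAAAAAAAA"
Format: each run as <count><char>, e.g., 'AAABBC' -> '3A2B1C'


Scanning runs left to right:
  i=0: run of 'A' x 8 -> '8A'
  i=8: run of 'G' x 1 -> '1G'
  i=9: run of 'A' x 3 -> '3A'
  i=12: run of 'E' x 5 -> '5E'
  i=17: run of 'A' x 8 -> '8A'

RLE = 8A1G3A5E8A


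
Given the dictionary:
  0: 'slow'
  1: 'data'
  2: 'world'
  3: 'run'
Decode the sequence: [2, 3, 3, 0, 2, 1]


Look up each index in the dictionary:
  2 -> 'world'
  3 -> 'run'
  3 -> 'run'
  0 -> 'slow'
  2 -> 'world'
  1 -> 'data'

Decoded: "world run run slow world data"


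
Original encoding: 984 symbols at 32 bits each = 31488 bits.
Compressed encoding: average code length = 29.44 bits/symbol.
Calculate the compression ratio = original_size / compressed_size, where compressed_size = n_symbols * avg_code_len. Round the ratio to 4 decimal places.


original_size = n_symbols * orig_bits = 984 * 32 = 31488 bits
compressed_size = n_symbols * avg_code_len = 984 * 29.44 = 28968.96 bits
ratio = original_size / compressed_size = 31488 / 28968.96 = 1.087

Compression ratio = 1.087


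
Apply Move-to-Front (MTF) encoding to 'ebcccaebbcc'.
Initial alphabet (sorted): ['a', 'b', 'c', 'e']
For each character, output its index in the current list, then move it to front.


MTF encoding:
'e': index 3 in ['a', 'b', 'c', 'e'] -> ['e', 'a', 'b', 'c']
'b': index 2 in ['e', 'a', 'b', 'c'] -> ['b', 'e', 'a', 'c']
'c': index 3 in ['b', 'e', 'a', 'c'] -> ['c', 'b', 'e', 'a']
'c': index 0 in ['c', 'b', 'e', 'a'] -> ['c', 'b', 'e', 'a']
'c': index 0 in ['c', 'b', 'e', 'a'] -> ['c', 'b', 'e', 'a']
'a': index 3 in ['c', 'b', 'e', 'a'] -> ['a', 'c', 'b', 'e']
'e': index 3 in ['a', 'c', 'b', 'e'] -> ['e', 'a', 'c', 'b']
'b': index 3 in ['e', 'a', 'c', 'b'] -> ['b', 'e', 'a', 'c']
'b': index 0 in ['b', 'e', 'a', 'c'] -> ['b', 'e', 'a', 'c']
'c': index 3 in ['b', 'e', 'a', 'c'] -> ['c', 'b', 'e', 'a']
'c': index 0 in ['c', 'b', 'e', 'a'] -> ['c', 'b', 'e', 'a']


Output: [3, 2, 3, 0, 0, 3, 3, 3, 0, 3, 0]


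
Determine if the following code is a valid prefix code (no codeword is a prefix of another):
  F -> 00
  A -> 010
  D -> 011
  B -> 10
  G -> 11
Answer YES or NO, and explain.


Checking each pair (does one codeword prefix another?):
  F='00' vs A='010': no prefix
  F='00' vs D='011': no prefix
  F='00' vs B='10': no prefix
  F='00' vs G='11': no prefix
  A='010' vs F='00': no prefix
  A='010' vs D='011': no prefix
  A='010' vs B='10': no prefix
  A='010' vs G='11': no prefix
  D='011' vs F='00': no prefix
  D='011' vs A='010': no prefix
  D='011' vs B='10': no prefix
  D='011' vs G='11': no prefix
  B='10' vs F='00': no prefix
  B='10' vs A='010': no prefix
  B='10' vs D='011': no prefix
  B='10' vs G='11': no prefix
  G='11' vs F='00': no prefix
  G='11' vs A='010': no prefix
  G='11' vs D='011': no prefix
  G='11' vs B='10': no prefix
No violation found over all pairs.

YES -- this is a valid prefix code. No codeword is a prefix of any other codeword.


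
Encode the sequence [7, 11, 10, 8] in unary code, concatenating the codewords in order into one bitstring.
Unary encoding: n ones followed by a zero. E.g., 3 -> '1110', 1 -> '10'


Encode each number as n ones followed by a terminating 0:
  7 -> 11111110 (8 bits)
  11 -> 111111111110 (12 bits)
  10 -> 11111111110 (11 bits)
  8 -> 111111110 (9 bits)
Total length = 8 + 12 + 11 + 9 = 40 bits.

Unary([7, 11, 10, 8]) = 1111111011111111111011111111110111111110 (40 bits)


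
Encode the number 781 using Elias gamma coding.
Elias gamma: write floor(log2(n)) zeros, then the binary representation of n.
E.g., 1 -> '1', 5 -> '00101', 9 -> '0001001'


num_bits = floor(log2(781)) + 1 = 10
leading_zeros = num_bits - 1 = 9
binary(781) = 1100001101

Elias gamma(781) = '000000000' + '1100001101' = 0000000001100001101 (19 bits)


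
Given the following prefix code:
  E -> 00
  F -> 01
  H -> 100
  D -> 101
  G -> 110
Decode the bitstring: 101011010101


Decoding step by step:
Bits 101 -> D
Bits 01 -> F
Bits 101 -> D
Bits 01 -> F
Bits 01 -> F


Decoded message: DFDFF


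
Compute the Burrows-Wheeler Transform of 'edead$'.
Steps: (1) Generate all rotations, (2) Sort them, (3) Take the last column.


Rotations (sorted):
  0: $edead -> last char: d
  1: ad$ede -> last char: e
  2: d$edea -> last char: a
  3: dead$e -> last char: e
  4: ead$ed -> last char: d
  5: edead$ -> last char: $


BWT = deaed$


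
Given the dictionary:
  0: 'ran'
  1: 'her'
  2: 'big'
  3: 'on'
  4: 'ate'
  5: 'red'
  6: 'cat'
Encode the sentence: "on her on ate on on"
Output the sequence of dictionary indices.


Look up each word in the dictionary:
  'on' -> 3
  'her' -> 1
  'on' -> 3
  'ate' -> 4
  'on' -> 3
  'on' -> 3

Encoded: [3, 1, 3, 4, 3, 3]


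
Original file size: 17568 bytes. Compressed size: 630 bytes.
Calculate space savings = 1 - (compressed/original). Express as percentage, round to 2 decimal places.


ratio = compressed/original = 630/17568 = 0.035861
savings = 1 - ratio = 1 - 0.035861 = 0.964139
as a percentage: 0.964139 * 100 = 96.41%

Space savings = 1 - 630/17568 = 96.41%


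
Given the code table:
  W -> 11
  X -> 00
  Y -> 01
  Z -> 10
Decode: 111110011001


Decoding:
11 -> W
11 -> W
10 -> Z
01 -> Y
10 -> Z
01 -> Y


Result: WWZYZY


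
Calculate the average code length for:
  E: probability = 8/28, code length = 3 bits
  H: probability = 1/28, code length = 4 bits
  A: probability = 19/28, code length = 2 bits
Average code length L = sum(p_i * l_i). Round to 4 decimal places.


Weighted contributions p_i * l_i:
  E: (8/28) * 3 = 24/28
  H: (1/28) * 4 = 4/28
  A: (19/28) * 2 = 38/28
Sum = (24 + 4 + 38)/28 = 66/28

L = 66/28 = 2.3571 bits/symbol


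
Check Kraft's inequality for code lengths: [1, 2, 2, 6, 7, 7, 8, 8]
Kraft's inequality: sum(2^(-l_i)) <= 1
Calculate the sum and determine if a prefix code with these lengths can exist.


Sum = 2^(-1) + 2^(-2) + 2^(-2) + 2^(-6) + 2^(-7) + 2^(-7) + 2^(-8) + 2^(-8)
    = 0.5 + 0.25 + 0.25 + 0.015625 + 0.0078125 + 0.0078125 + 0.00390625 + 0.00390625
    = 266/256 = 1.0390625
Since 1.0390625 > 1, Kraft's inequality is NOT satisfied.
A prefix code with these lengths CANNOT exist.

Kraft sum = 1.0390625. Not satisfied.


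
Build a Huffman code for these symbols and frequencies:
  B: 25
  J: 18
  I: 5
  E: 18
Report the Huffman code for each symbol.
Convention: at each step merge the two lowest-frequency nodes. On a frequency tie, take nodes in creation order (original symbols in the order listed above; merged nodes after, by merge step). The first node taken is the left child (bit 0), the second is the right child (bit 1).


Huffman tree construction:
Step 1: Merge I(5) + J(18) = 23
Step 2: Merge E(18) + (I+J)(23) = 41
Step 3: Merge B(25) + (E+(I+J))(41) = 66
Read each symbol's code off the tree from the root (left child = 0, right child = 1).

Codes:
  B: 0 (length 1)
  J: 111 (length 3)
  I: 110 (length 3)
  E: 10 (length 2)
Average code length: 130/66 = 1.9697 bits/symbol


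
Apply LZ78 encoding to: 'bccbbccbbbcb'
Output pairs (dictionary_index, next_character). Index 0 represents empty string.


LZ78 encoding steps:
Dictionary: {0: ''}
Step 1: w='' (idx 0), next='b' -> output (0, 'b'), add 'b' as idx 1
Step 2: w='' (idx 0), next='c' -> output (0, 'c'), add 'c' as idx 2
Step 3: w='c' (idx 2), next='b' -> output (2, 'b'), add 'cb' as idx 3
Step 4: w='b' (idx 1), next='c' -> output (1, 'c'), add 'bc' as idx 4
Step 5: w='cb' (idx 3), next='b' -> output (3, 'b'), add 'cbb' as idx 5
Step 6: w='bc' (idx 4), next='b' -> output (4, 'b'), add 'bcb' as idx 6


Encoded: [(0, 'b'), (0, 'c'), (2, 'b'), (1, 'c'), (3, 'b'), (4, 'b')]


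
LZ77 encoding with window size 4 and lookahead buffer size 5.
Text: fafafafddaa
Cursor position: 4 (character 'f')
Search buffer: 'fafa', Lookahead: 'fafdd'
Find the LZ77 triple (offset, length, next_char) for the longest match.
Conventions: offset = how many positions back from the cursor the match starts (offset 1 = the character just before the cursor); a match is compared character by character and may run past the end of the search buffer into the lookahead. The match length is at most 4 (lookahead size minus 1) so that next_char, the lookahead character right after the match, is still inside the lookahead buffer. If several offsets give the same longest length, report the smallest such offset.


Try each offset into the search buffer:
  offset=1 (pos 3, char 'a'): match length 0
  offset=2 (pos 2, char 'f'): match length 3
  offset=3 (pos 1, char 'a'): match length 0
  offset=4 (pos 0, char 'f'): match length 3
Longest match has length 3, found at offsets 2, 4; take the smallest, offset 2.
next_char = character at position 4 + 3 = 7 -> 'd'

Best match: offset=2, length=3 (matching 'faf' starting at position 2)
LZ77 triple: (2, 3, 'd')


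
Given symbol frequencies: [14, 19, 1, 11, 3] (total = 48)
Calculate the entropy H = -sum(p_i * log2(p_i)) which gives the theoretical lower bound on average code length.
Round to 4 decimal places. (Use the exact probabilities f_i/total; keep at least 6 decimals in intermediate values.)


Per-symbol terms -p_i * log2(p_i) with p_i = f_i/48:
  p = 14/48 = 0.291667: log2(p) = -1.777608, -p*log2(p) = 0.518469
  p = 19/48 = 0.395833: log2(p) = -1.337035, -p*log2(p) = 0.529243
  p = 1/48 = 0.020833: log2(p) = -5.584963, -p*log2(p) = 0.116353
  p = 11/48 = 0.229167: log2(p) = -2.125531, -p*log2(p) = 0.487101
  p = 3/48 = 0.062500: log2(p) = -4.000000, -p*log2(p) = 0.250000
H = 0.518469 + 0.529243 + 0.116353 + 0.487101 + 0.250000 = 1.901166

H = 1.9012 bits/symbol


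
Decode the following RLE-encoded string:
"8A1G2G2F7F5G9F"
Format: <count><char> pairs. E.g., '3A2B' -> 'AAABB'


Expanding each <count><char> pair:
  8A -> 'AAAAAAAA'
  1G -> 'G'
  2G -> 'GG'
  2F -> 'FF'
  7F -> 'FFFFFFF'
  5G -> 'GGGGG'
  9F -> 'FFFFFFFFF'

Decoded = AAAAAAAAGGGFFFFFFFFFGGGGGFFFFFFFFF


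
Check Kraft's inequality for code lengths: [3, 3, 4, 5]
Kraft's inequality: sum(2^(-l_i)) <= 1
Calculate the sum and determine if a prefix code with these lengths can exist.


Sum = 2^(-3) + 2^(-3) + 2^(-4) + 2^(-5)
    = 0.125 + 0.125 + 0.0625 + 0.03125
    = 11/32 = 0.34375
Since 0.34375 <= 1, Kraft's inequality IS satisfied.
A prefix code with these lengths CAN exist.

Kraft sum = 0.34375. Satisfied.


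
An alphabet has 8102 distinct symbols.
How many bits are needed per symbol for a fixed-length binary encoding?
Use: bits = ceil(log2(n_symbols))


log2(8102) = 12.9841
Bracket: 2^12 = 4096 < 8102 <= 2^13 = 8192
So ceil(log2(8102)) = 13

bits = ceil(log2(8102)) = ceil(12.9841) = 13 bits


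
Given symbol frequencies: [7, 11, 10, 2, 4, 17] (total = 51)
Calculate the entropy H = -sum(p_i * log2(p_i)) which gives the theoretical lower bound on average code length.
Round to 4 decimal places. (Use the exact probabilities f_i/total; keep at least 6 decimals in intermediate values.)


Per-symbol terms -p_i * log2(p_i) with p_i = f_i/51:
  p = 7/51 = 0.137255: log2(p) = -2.865070, -p*log2(p) = 0.393245
  p = 11/51 = 0.215686: log2(p) = -2.212994, -p*log2(p) = 0.477312
  p = 10/51 = 0.196078: log2(p) = -2.350497, -p*log2(p) = 0.460882
  p = 2/51 = 0.039216: log2(p) = -4.672425, -p*log2(p) = 0.183232
  p = 4/51 = 0.078431: log2(p) = -3.672425, -p*log2(p) = 0.288033
  p = 17/51 = 0.333333: log2(p) = -1.584963, -p*log2(p) = 0.528321
H = 0.393245 + 0.477312 + 0.460882 + 0.183232 + 0.288033 + 0.528321 = 2.331025

H = 2.331 bits/symbol


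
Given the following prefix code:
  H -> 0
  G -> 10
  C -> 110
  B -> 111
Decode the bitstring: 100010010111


Decoding step by step:
Bits 10 -> G
Bits 0 -> H
Bits 0 -> H
Bits 10 -> G
Bits 0 -> H
Bits 10 -> G
Bits 111 -> B


Decoded message: GHHGHGB


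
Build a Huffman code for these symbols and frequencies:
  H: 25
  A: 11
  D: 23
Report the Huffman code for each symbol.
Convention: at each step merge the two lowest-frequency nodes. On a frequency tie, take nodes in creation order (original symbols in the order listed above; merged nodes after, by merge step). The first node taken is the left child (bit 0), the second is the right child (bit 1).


Huffman tree construction:
Step 1: Merge A(11) + D(23) = 34
Step 2: Merge H(25) + (A+D)(34) = 59
Read each symbol's code off the tree from the root (left child = 0, right child = 1).

Codes:
  H: 0 (length 1)
  A: 10 (length 2)
  D: 11 (length 2)
Average code length: 93/59 = 1.5763 bits/symbol


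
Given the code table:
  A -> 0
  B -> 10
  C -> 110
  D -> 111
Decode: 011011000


Decoding:
0 -> A
110 -> C
110 -> C
0 -> A
0 -> A


Result: ACCAA
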